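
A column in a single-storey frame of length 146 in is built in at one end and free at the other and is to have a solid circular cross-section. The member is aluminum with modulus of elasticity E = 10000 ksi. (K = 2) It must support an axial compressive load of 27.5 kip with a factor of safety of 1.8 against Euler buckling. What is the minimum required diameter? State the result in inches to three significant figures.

d ≈ 5.43 in

Required P_cr = n·P = 1.8 × 27.5 = 49.50 kip
L_e = K·L = 2 × 146 = 292.0 in
Required I = P_cr·L_e²/(π²E) = 4.950×10^4 × 292.0² / (π² × 1.00×10^7) = 42.76 in⁴
Solid circle: I = πd⁴/64  ⇒  d = (64I/π)^(1/4) = (64×42.76/π)^(1/4) = 5.43 in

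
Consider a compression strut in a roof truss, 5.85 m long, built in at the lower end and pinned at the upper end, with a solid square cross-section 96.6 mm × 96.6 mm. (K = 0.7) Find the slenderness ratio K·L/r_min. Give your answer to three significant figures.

λ ≈ 147

I = a⁴/12 = 96.6⁴/12 = 7.257×10^6 mm⁴
A = 9.332×10^3 mm²;  r_min = √(I/A) = √(7.257×10^6/9.332×10^3) = 27.89 mm
L_e = K·L = 0.7 × 5.85 m = 4.095 m = 4095.0 mm
λ = L_e / r_min = 4095.0 / 27.89 = 147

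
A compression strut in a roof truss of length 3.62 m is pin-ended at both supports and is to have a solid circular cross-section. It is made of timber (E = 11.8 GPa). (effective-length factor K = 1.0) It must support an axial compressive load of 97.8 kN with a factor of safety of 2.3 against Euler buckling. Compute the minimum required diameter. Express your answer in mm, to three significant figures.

d ≈ 151 mm

Required P_cr = n·P = 2.3 × 97.8 = 224.9 kN
L_e = K·L = 1 × 3.62 = 3.620 m
Required I = P_cr·L_e²/(π²E) = 2.249×10^5 × 3.620² / (π² × 1.18×10^10) = 2.531×10^-5 m⁴
I_req = 2.531×10^7 mm⁴
Solid circle: I = πd⁴/64  ⇒  d = (64I/π)^(1/4) = (64×2.531×10^7/π)^(1/4) = 151 mm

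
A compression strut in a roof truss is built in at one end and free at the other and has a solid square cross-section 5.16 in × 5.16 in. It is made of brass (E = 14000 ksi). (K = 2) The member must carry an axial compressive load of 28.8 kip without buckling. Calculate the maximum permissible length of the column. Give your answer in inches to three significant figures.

L_max ≈ 266 in

I = a⁴/12 = 5.16⁴/12 = 59.08 in⁴
At the buckling limit P_cr = P = 2.880×10^4 lb
From P_cr = π²EI/(K·L)²:  L = (1/K)·√(π²EI/P_cr) = (1/2)·√(π²×1.40×10^7×59.08/2.880×10^4)
L = 266 in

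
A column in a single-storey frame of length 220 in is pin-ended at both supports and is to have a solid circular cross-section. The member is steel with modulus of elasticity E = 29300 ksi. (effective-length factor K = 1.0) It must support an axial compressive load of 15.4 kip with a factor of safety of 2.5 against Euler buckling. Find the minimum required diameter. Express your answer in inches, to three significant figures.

Required P_cr = n·P = 2.5 × 15.4 = 38.50 kip
L_e = K·L = 1 × 220 = 220.0 in
Required I = P_cr·L_e²/(π²E) = 3.850×10^4 × 220.0² / (π² × 2.93×10^7) = 6.444 in⁴
Solid circle: I = πd⁴/64  ⇒  d = (64I/π)^(1/4) = (64×6.444/π)^(1/4) = 3.38 in

d ≈ 3.38 in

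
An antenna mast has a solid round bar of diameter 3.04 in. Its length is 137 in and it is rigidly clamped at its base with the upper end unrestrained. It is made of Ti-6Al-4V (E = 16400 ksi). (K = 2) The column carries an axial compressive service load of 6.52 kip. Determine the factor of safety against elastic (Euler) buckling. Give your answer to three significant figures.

n ≈ 1.39

I = πd⁴/64 = π×3.04⁴/64 = 4.192 in⁴
Effective length L_e = K·L = 2 × 137 = 274.0 in
P_cr = π²EI / L_e² = π² × 16400×10³ × 4.192 / 274.0² = 9.039×10^3 lb
Factor of safety n = P_cr / P = 9.0387 / 6.52 = 1.39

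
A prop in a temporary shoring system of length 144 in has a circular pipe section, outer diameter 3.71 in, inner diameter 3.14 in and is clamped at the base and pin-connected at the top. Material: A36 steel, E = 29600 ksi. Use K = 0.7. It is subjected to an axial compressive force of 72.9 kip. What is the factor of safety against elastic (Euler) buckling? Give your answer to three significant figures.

n ≈ 1.79

d_o = 3.71 in, d_i = 3.14 in
I = π(d_o⁴ − d_i⁴)/64 = π(3.71⁴ − 3.140⁴)/64 = 4.528 in⁴
Effective length L_e = K·L = 0.7 × 144 = 100.8 in
P_cr = π²EI / L_e² = π² × 29600×10³ × 4.528 / 100.8² = 1.302×10^5 lb
Factor of safety n = P_cr / P = 130.18 / 72.9 = 1.79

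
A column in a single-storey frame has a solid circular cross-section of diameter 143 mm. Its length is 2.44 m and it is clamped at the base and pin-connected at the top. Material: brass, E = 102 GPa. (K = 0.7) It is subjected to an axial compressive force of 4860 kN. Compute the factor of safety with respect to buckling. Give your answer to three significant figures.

n ≈ 1.46

I = πd⁴/64 = π×143⁴/64 = 2.053×10^7 mm⁴
I = 2.053×10^7 mm⁴ = 2.053×10^-5 m⁴
Effective length L_e = K·L = 0.7 × 2.44 = 1.708 m
P_cr = π²EI / L_e² = π² × 102×10⁹ × 2.053×10^-5 / 1.708² = 7.083×10^6 N
Factor of safety n = P_cr / P = 7083.3 / 4860 = 1.46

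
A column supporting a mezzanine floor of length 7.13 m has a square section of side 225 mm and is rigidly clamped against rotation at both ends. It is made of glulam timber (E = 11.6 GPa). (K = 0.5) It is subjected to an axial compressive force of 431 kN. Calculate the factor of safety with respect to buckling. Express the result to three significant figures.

I = a⁴/12 = 225⁴/12 = 2.136×10^8 mm⁴
I = 2.136×10^8 mm⁴ = 2.136×10^-4 m⁴
Effective length L_e = K·L = 0.5 × 7.13 = 3.565 m
P_cr = π²EI / L_e² = π² × 11.6×10⁹ × 2.136×10^-4 / 3.565² = 1.924×10^6 N
Factor of safety n = P_cr / P = 1923.9 / 431 = 4.46

n ≈ 4.46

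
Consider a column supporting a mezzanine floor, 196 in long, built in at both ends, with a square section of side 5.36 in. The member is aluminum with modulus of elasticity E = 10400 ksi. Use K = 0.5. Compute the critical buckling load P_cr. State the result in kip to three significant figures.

P_cr ≈ 735 kip

I = a⁴/12 = 5.36⁴/12 = 68.78 in⁴
Effective length L_e = K·L = 0.5 × 196 = 98.00 in
P_cr = π²EI / L_e² = π² × 10400×10³ × 68.78 / 98.00² = 7.351×10^5 lb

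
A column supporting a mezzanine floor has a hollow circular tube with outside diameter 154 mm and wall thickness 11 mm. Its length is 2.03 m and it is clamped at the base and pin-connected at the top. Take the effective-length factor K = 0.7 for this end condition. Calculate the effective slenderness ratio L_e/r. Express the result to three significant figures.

λ ≈ 28.0

Inner diameter d_i = 154 − 2×11 = 132.0 mm
I = π(d_o⁴ − d_i⁴)/64 = π(154⁴ − 132.0⁴)/64 = 1.271×10^7 mm⁴
A = 4.942×10^3 mm²;  r_min = √(I/A) = √(1.271×10^7/4.942×10^3) = 50.71 mm
L_e = K·L = 0.7 × 2.03 m = 1.421 m = 1421.0 mm
λ = L_e / r_min = 1421.0 / 50.71 = 28.0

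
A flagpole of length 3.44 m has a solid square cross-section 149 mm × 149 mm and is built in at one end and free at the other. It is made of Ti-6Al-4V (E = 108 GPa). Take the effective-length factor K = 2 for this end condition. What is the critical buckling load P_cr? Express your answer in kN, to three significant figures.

I = a⁴/12 = 149⁴/12 = 4.107×10^7 mm⁴
I = 4.107×10^7 mm⁴ = 4.107×10^-5 m⁴
Effective length L_e = K·L = 2 × 3.44 = 6.880 m
P_cr = π²EI / L_e² = π² × 108×10⁹ × 4.107×10^-5 / 6.880² = 9.249×10^5 N

P_cr ≈ 925 kN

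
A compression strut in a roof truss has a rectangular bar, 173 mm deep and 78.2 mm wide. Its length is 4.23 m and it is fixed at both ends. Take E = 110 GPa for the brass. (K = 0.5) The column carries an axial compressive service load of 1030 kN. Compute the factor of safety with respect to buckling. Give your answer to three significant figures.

n ≈ 1.62

Buckling occurs about the weak axis: I_min = h·b³/12 with b = 78.2 mm (the shorter side).
I_min = 173×78.2³/12 = 6.894×10^6 mm⁴
I = 6.894×10^6 mm⁴ = 6.894×10^-6 m⁴
Effective length L_e = K·L = 0.5 × 4.23 = 2.115 m
P_cr = π²EI / L_e² = π² × 110×10⁹ × 6.894×10^-6 / 2.115² = 1.673×10^6 N
Factor of safety n = P_cr / P = 1673.2 / 1030 = 1.62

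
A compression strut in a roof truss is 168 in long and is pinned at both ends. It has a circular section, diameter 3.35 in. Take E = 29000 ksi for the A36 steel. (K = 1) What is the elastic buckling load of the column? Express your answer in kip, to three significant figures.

I = πd⁴/64 = π×3.35⁴/64 = 6.182 in⁴
Effective length L_e = K·L = 1 × 168 = 168.0 in
P_cr = π²EI / L_e² = π² × 29000×10³ × 6.182 / 168.0² = 6.269×10^4 lb

P_cr ≈ 62.7 kip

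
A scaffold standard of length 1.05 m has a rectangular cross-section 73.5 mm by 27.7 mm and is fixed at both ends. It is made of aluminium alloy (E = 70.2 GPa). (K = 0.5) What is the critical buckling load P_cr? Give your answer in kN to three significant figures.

Buckling occurs about the weak axis: I_min = h·b³/12 with b = 27.7 mm (the shorter side).
I_min = 73.5×27.7³/12 = 1.302×10^5 mm⁴
I = 1.302×10^5 mm⁴ = 1.302×10^-7 m⁴
Effective length L_e = K·L = 0.5 × 1.05 = 0.5250 m
P_cr = π²EI / L_e² = π² × 70.2×10⁹ × 1.302×10^-7 / 0.5250² = 3.272×10^5 N

P_cr ≈ 327 kN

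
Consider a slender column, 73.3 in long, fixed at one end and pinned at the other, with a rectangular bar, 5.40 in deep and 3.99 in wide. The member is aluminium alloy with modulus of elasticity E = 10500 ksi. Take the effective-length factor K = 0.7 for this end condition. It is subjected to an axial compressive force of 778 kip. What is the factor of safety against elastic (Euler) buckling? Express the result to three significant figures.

Buckling occurs about the weak axis: I_min = h·b³/12 with b = 3.99 in (the shorter side).
I_min = 5.40×3.99³/12 = 28.58 in⁴
Effective length L_e = K·L = 0.7 × 73.3 = 51.31 in
P_cr = π²EI / L_e² = π² × 10500×10³ × 28.58 / 51.31² = 1.125×10^6 lb
Factor of safety n = P_cr / P = 1125.2 / 778 = 1.45

n ≈ 1.45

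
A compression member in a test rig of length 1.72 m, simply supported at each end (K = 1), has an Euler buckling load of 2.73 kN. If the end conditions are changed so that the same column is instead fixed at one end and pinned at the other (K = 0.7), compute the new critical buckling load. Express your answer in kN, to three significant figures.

P_cr ∝ 1/K², so P_cr,new = P_cr,old × (K_old/K_new)² = 2.73 × (1/0.7)²
= 2.73 × 2.041 = 5.57 kN

P_cr ≈ 5.57 kN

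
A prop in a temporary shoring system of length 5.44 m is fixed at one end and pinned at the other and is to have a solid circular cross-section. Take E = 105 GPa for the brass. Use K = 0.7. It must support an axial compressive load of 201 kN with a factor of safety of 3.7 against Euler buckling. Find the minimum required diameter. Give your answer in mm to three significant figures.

d ≈ 121 mm

Required P_cr = n·P = 3.7 × 201 = 743.7 kN
L_e = K·L = 0.7 × 5.44 = 3.808 m
Required I = P_cr·L_e²/(π²E) = 7.437×10^5 × 3.808² / (π² × 1.05×10^11) = 1.041×10^-5 m⁴
I_req = 1.041×10^7 mm⁴
Solid circle: I = πd⁴/64  ⇒  d = (64I/π)^(1/4) = (64×1.041×10^7/π)^(1/4) = 121 mm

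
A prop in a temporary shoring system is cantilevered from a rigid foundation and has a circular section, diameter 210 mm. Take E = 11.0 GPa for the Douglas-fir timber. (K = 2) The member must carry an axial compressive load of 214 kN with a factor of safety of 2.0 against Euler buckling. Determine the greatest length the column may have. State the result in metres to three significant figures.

I = πd⁴/64 = π×210⁴/64 = 9.547×10^7 mm⁴
I = 9.547×10^-5 m⁴
Required critical load P_cr = n·P = 2.0 × 214 = 428.0 kN = 4.280×10^5 N
From P_cr = π²EI/(K·L)²:  L = (1/K)·√(π²EI/P_cr) = (1/2)·√(π²×1.10×10^10×9.547×10^-5/4.280×10^5)
L = 2.46 m

L_max ≈ 2.46 m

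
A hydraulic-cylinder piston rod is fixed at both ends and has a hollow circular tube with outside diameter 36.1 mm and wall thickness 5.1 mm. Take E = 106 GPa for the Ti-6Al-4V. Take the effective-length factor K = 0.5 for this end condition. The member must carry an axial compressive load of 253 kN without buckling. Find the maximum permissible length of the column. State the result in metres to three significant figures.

Inner diameter d_i = 36.1 − 2×5.1 = 25.90 mm
I = π(d_o⁴ − d_i⁴)/64 = π(36.1⁴ − 25.90⁴)/64 = 6.128×10^4 mm⁴
I = 6.128×10^-8 m⁴
At the buckling limit P_cr = P = 2.530×10^5 N
From P_cr = π²EI/(K·L)²:  L = (1/K)·√(π²EI/P_cr) = (1/0.5)·√(π²×1.06×10^11×6.128×10^-8/2.530×10^5)
L = 1.01 m

L_max ≈ 1.01 m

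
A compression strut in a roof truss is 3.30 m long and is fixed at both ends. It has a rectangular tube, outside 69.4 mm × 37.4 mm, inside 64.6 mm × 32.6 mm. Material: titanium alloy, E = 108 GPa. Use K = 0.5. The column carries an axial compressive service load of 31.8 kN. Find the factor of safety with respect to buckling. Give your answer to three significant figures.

n ≈ 1.43

Weak-axis I_min = (h_o·b_o³ − h_i·b_i³)/12 with b_o = 37.4, b_i = 32.60 mm (shorter outer/inner sides).
I_min = (69.4×37.4³ − 64.60×32.60³)/12 = 1.160×10^5 mm⁴
I = 1.160×10^5 mm⁴ = 1.160×10^-7 m⁴
Effective length L_e = K·L = 0.5 × 3.30 = 1.650 m
P_cr = π²EI / L_e² = π² × 108×10⁹ × 1.160×10^-7 / 1.650² = 4.543×10^4 N
Factor of safety n = P_cr / P = 45.431 / 31.8 = 1.43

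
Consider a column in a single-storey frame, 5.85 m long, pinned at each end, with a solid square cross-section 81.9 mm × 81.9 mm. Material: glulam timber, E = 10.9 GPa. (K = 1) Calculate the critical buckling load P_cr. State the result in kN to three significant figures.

P_cr ≈ 11.8 kN

I = a⁴/12 = 81.9⁴/12 = 3.749×10^6 mm⁴
I = 3.749×10^6 mm⁴ = 3.749×10^-6 m⁴
Effective length L_e = K·L = 1 × 5.85 = 5.850 m
P_cr = π²EI / L_e² = π² × 10.9×10⁹ × 3.749×10^-6 / 5.850² = 1.179×10^4 N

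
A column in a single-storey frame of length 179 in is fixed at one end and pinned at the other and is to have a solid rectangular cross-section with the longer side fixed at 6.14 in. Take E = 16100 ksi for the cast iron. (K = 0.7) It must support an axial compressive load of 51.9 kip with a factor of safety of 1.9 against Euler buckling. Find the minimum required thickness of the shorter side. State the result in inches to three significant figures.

b ≈ 2.67 in

Required P_cr = n·P = 1.9 × 51.9 = 98.61 kip
L_e = K·L = 0.7 × 179 = 125.3 in
Required I = P_cr·L_e²/(π²E) = 9.861×10^4 × 125.3² / (π² × 1.61×10^7) = 9.743 in⁴
Rectangle, weak axis: I_min = h·b³/12 with h = 6.14 in fixed  ⇒  b = (12I/h)^(1/3) = 2.67 in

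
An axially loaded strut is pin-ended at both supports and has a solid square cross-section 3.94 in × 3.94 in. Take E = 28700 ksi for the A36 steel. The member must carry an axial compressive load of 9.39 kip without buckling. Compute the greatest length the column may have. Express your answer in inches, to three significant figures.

I = a⁴/12 = 3.94⁴/12 = 20.08 in⁴
At the buckling limit P_cr = P = 9.390×10^3 lb
From P_cr = π²EI/(K·L)²:  L = (1/K)·√(π²EI/P_cr) = (1/1)·√(π²×2.87×10^7×20.08/9.390×10^3)
L = 778 in

L_max ≈ 778 in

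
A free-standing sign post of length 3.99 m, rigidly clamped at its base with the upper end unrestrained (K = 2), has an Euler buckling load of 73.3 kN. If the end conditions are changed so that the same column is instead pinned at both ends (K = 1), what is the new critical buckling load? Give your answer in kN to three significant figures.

P_cr ≈ 293 kN

P_cr ∝ 1/K², so P_cr,new = P_cr,old × (K_old/K_new)² = 73.3 × (2/1)²
= 73.3 × 4.000 = 293 kN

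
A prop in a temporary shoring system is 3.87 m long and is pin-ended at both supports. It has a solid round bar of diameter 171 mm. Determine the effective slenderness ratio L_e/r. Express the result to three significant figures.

λ ≈ 90.5

For a solid circle r = d/4 = 171/4 = 42.75 mm
L_e = K·L = 1 × 3.87 m = 3.870 m = 3870.0 mm
λ = L_e / r_min = 3870.0 / 42.75 = 90.5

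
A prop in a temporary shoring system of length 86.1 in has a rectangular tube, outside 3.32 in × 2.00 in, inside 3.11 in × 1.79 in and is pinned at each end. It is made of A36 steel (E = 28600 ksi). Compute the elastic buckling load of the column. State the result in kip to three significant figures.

Weak-axis I_min = (h_o·b_o³ − h_i·b_i³)/12 with b_o = 2.00, b_i = 1.790 in (shorter outer/inner sides).
I_min = (3.32×2.00³ − 3.110×1.790³)/12 = 0.7269 in⁴
Effective length L_e = K·L = 1 × 86.1 = 86.10 in
P_cr = π²EI / L_e² = π² × 28600×10³ × 0.7269 / 86.10² = 2.768×10^4 lb

P_cr ≈ 27.7 kip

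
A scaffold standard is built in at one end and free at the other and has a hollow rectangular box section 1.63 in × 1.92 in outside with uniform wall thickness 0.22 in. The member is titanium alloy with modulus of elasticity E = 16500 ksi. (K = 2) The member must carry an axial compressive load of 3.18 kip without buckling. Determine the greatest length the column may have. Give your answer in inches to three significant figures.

Inner dimensions: h_i = 1.92 − 2×0.22 = 1.480 in, b_i = 1.63 − 2×0.22 = 1.190 in
Weak-axis I_min = (h_o·b_o³ − h_i·b_i³)/12 with b_o = 1.63, b_i = 1.190 in (shorter outer/inner sides).
I_min = (1.92×1.63³ − 1.480×1.190³)/12 = 0.4851 in⁴
At the buckling limit P_cr = P = 3.180×10^3 lb
From P_cr = π²EI/(K·L)²:  L = (1/K)·√(π²EI/P_cr) = (1/2)·√(π²×1.65×10^7×0.4851/3.180×10^3)
L = 78.8 in

L_max ≈ 78.8 in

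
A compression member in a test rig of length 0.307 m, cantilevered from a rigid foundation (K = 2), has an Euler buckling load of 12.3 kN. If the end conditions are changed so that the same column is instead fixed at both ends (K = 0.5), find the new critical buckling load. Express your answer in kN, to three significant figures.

P_cr ≈ 197 kN

P_cr ∝ 1/K², so P_cr,new = P_cr,old × (K_old/K_new)² = 12.3 × (2/0.5)²
= 12.3 × 16.00 = 197 kN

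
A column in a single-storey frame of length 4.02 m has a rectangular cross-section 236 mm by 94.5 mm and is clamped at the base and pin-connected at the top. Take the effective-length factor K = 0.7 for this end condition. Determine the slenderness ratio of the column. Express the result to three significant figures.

λ ≈ 103

For a rectangle r_min = b/√12 = 94.5/√12 = 27.28 mm
L_e = K·L = 0.7 × 4.02 m = 2.814 m = 2814.0 mm
λ = L_e / r_min = 2814.0 / 27.28 = 103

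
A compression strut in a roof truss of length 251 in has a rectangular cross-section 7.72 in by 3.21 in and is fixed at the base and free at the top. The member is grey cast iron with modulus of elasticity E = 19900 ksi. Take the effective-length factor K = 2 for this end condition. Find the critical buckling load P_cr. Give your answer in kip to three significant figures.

P_cr ≈ 16.6 kip

Buckling occurs about the weak axis: I_min = h·b³/12 with b = 3.21 in (the shorter side).
I_min = 7.72×3.21³/12 = 21.28 in⁴
Effective length L_e = K·L = 2 × 251 = 502.0 in
P_cr = π²EI / L_e² = π² × 19900×10³ × 21.28 / 502.0² = 1.658×10^4 lb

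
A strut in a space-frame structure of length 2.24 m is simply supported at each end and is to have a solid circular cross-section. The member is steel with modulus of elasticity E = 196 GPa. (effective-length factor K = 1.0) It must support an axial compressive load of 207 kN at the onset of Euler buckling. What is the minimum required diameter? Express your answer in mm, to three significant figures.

L_e = K·L = 1 × 2.24 = 2.240 m
Required I = P_cr·L_e²/(π²E) = 2.070×10^5 × 2.240² / (π² × 1.96×10^11) = 5.369×10^-7 m⁴
I_req = 5.369×10^5 mm⁴
Solid circle: I = πd⁴/64  ⇒  d = (64I/π)^(1/4) = (64×5.369×10^5/π)^(1/4) = 57.5 mm

d ≈ 57.5 mm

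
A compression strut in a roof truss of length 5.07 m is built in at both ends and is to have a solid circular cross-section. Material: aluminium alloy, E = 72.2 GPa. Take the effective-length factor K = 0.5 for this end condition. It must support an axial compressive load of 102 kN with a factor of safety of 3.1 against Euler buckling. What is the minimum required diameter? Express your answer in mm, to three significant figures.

d ≈ 87.3 mm

Required P_cr = n·P = 3.1 × 102 = 316.2 kN
L_e = K·L = 0.5 × 5.07 = 2.535 m
Required I = P_cr·L_e²/(π²E) = 3.162×10^5 × 2.535² / (π² × 7.22×10^10) = 2.852×10^-6 m⁴
I_req = 2.852×10^6 mm⁴
Solid circle: I = πd⁴/64  ⇒  d = (64I/π)^(1/4) = (64×2.852×10^6/π)^(1/4) = 87.3 mm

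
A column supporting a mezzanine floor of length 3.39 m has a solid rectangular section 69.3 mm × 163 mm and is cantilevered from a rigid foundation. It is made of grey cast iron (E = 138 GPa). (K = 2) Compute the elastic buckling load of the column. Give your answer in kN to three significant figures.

P_cr ≈ 134 kN

Buckling occurs about the weak axis: I_min = h·b³/12 with b = 69.3 mm (the shorter side).
I_min = 163×69.3³/12 = 4.521×10^6 mm⁴
I = 4.521×10^6 mm⁴ = 4.521×10^-6 m⁴
Effective length L_e = K·L = 2 × 3.39 = 6.780 m
P_cr = π²EI / L_e² = π² × 138×10⁹ × 4.521×10^-6 / 6.780² = 1.339×10^5 N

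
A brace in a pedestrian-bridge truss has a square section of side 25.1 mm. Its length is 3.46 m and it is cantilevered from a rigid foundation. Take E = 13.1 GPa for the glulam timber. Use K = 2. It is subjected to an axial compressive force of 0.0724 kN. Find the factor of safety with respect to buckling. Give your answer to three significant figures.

I = a⁴/12 = 25.1⁴/12 = 3.308×10^4 mm⁴
I = 3.308×10^4 mm⁴ = 3.308×10^-8 m⁴
Effective length L_e = K·L = 2 × 3.46 = 6.920 m
P_cr = π²EI / L_e² = π² × 13.1×10⁹ × 3.308×10^-8 / 6.920² = 89.30 N
Factor of safety n = P_cr / P = 0.089304 / 0.0724 = 1.23

n ≈ 1.23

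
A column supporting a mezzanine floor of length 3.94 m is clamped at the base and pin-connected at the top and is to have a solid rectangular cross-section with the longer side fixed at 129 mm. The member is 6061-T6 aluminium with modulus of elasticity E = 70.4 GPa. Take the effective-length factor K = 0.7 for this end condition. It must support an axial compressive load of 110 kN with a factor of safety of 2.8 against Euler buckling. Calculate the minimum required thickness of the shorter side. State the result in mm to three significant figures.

Required P_cr = n·P = 2.8 × 110 = 308.0 kN
L_e = K·L = 0.7 × 3.94 = 2.758 m
Required I = P_cr·L_e²/(π²E) = 3.080×10^5 × 2.758² / (π² × 7.04×10^10) = 3.372×10^-6 m⁴
I_req = 3.372×10^6 mm⁴
Rectangle, weak axis: I_min = h·b³/12 with h = 129 mm fixed  ⇒  b = (12I/h)^(1/3) = 67.9 mm

b ≈ 67.9 mm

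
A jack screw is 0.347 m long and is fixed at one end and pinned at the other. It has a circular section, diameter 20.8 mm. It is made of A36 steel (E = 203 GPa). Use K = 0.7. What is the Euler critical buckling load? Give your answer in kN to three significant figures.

P_cr ≈ 312 kN

I = πd⁴/64 = π×20.8⁴/64 = 9.188×10^3 mm⁴
I = 9.188×10^3 mm⁴ = 9.188×10^-9 m⁴
Effective length L_e = K·L = 0.7 × 0.347 = 0.2429 m
P_cr = π²EI / L_e² = π² × 203×10⁹ × 9.188×10^-9 / 0.2429² = 3.120×10^5 N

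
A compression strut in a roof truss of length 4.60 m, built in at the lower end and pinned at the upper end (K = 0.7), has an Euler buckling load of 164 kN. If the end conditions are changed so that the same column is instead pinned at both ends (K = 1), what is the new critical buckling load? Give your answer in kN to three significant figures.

P_cr ≈ 80.4 kN

P_cr ∝ 1/K², so P_cr,new = P_cr,old × (K_old/K_new)² = 164 × (0.7/1)²
= 164 × 0.4900 = 80.4 kN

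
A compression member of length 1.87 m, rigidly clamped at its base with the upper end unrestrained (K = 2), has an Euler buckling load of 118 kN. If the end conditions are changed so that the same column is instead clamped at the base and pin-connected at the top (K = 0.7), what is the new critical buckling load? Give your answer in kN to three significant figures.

P_cr ≈ 963 kN

P_cr ∝ 1/K², so P_cr,new = P_cr,old × (K_old/K_new)² = 118 × (2/0.7)²
= 118 × 8.163 = 963 kN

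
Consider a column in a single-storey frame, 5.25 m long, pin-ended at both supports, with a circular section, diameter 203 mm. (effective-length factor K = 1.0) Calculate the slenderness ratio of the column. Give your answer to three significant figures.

λ ≈ 103

For a solid circle r = d/4 = 203/4 = 50.75 mm
L_e = K·L = 1 × 5.25 m = 5.250 m = 5250.0 mm
λ = L_e / r_min = 5250.0 / 50.75 = 103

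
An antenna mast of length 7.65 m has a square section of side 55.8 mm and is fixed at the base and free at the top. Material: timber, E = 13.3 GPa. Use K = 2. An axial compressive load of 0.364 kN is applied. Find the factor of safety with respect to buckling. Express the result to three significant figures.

I = a⁴/12 = 55.8⁴/12 = 8.079×10^5 mm⁴
I = 8.079×10^5 mm⁴ = 8.079×10^-7 m⁴
Effective length L_e = K·L = 2 × 7.65 = 15.30 m
P_cr = π²EI / L_e² = π² × 13.3×10⁹ × 8.079×10^-7 / 15.30² = 453.0 N
Factor of safety n = P_cr / P = 0.45303 / 0.364 = 1.24

n ≈ 1.24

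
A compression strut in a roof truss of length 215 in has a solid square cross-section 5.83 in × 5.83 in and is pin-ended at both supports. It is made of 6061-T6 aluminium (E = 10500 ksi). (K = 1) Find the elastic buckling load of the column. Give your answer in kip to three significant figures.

P_cr ≈ 216 kip

I = a⁴/12 = 5.83⁴/12 = 96.27 in⁴
Effective length L_e = K·L = 1 × 215 = 215.0 in
P_cr = π²EI / L_e² = π² × 10500×10³ × 96.27 / 215.0² = 2.158×10^5 lb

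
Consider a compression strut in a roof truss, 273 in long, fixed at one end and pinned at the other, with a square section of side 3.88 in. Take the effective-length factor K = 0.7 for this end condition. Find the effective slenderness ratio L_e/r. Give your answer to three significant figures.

I = a⁴/12 = 3.88⁴/12 = 18.89 in⁴
A = 15.05 in²;  r_min = √(I/A) = √(18.89/15.05) = 1.120 in
L_e = K·L = 0.7 × 273 = 191.1 in
λ = L_e / r_min = 191.10 / 1.120 = 171

λ ≈ 171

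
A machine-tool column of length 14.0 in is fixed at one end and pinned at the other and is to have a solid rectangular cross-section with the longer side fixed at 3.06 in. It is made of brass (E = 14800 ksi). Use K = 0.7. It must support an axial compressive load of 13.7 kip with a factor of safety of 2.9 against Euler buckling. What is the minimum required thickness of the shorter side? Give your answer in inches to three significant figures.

b ≈ 0.468 in

Required P_cr = n·P = 2.9 × 13.7 = 39.73 kip
L_e = K·L = 0.7 × 14.0 = 9.800 in
Required I = P_cr·L_e²/(π²E) = 3.973×10^4 × 9.800² / (π² × 1.48×10^7) = 2.612×10^-2 in⁴
Rectangle, weak axis: I_min = h·b³/12 with h = 3.06 in fixed  ⇒  b = (12I/h)^(1/3) = 0.468 in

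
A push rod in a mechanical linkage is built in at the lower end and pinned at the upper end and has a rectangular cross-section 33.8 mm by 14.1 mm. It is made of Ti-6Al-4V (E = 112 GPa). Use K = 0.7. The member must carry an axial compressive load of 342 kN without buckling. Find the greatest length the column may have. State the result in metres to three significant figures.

L_max ≈ 0.228 m

Buckling occurs about the weak axis: I_min = h·b³/12 with b = 14.1 mm (the shorter side).
I_min = 33.8×14.1³/12 = 7.896×10^3 mm⁴
I = 7.896×10^-9 m⁴
At the buckling limit P_cr = P = 3.420×10^5 N
From P_cr = π²EI/(K·L)²:  L = (1/K)·√(π²EI/P_cr) = (1/0.7)·√(π²×1.12×10^11×7.896×10^-9/3.420×10^5)
L = 0.228 m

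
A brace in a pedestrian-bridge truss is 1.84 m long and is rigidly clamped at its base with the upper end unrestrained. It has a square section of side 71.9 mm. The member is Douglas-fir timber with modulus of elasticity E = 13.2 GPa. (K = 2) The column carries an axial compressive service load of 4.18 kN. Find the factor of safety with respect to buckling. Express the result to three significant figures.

n ≈ 5.13

I = a⁴/12 = 71.9⁴/12 = 2.227×10^6 mm⁴
I = 2.227×10^6 mm⁴ = 2.227×10^-6 m⁴
Effective length L_e = K·L = 2 × 1.84 = 3.680 m
P_cr = π²EI / L_e² = π² × 13.2×10⁹ × 2.227×10^-6 / 3.680² = 2.142×10^4 N
Factor of safety n = P_cr / P = 21.425 / 4.18 = 5.13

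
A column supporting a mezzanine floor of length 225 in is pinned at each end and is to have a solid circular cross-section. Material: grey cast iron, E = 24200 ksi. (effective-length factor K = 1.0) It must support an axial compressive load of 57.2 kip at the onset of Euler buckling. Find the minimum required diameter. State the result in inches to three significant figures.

d ≈ 3.96 in

L_e = K·L = 1 × 225 = 225.0 in
Required I = P_cr·L_e²/(π²E) = 5.720×10^4 × 225.0² / (π² × 2.42×10^7) = 12.12 in⁴
Solid circle: I = πd⁴/64  ⇒  d = (64I/π)^(1/4) = (64×12.12/π)^(1/4) = 3.96 in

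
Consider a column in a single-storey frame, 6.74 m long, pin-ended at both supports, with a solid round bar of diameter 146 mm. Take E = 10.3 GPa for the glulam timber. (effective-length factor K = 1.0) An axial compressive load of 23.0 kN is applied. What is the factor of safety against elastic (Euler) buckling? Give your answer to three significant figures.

n ≈ 2.17

I = πd⁴/64 = π×146⁴/64 = 2.230×10^7 mm⁴
I = 2.230×10^7 mm⁴ = 2.230×10^-5 m⁴
Effective length L_e = K·L = 1 × 6.74 = 6.740 m
P_cr = π²EI / L_e² = π² × 10.3×10⁹ × 2.230×10^-5 / 6.740² = 4.991×10^4 N
Factor of safety n = P_cr / P = 49.911 / 23.0 = 2.17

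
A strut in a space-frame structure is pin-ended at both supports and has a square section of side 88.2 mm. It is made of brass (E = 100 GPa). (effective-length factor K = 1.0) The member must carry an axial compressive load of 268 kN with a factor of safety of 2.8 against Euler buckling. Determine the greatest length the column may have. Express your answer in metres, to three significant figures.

I = a⁴/12 = 88.2⁴/12 = 5.043×10^6 mm⁴
I = 5.043×10^-6 m⁴
Required critical load P_cr = n·P = 2.8 × 268 = 750.4 kN = 7.504×10^5 N
From P_cr = π²EI/(K·L)²:  L = (1/K)·√(π²EI/P_cr) = (1/1)·√(π²×1.00×10^11×5.043×10^-6/7.504×10^5)
L = 2.58 m

L_max ≈ 2.58 m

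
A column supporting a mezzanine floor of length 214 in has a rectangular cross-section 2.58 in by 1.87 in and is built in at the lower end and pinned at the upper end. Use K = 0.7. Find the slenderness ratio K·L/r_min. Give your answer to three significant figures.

For a rectangle r_min = b/√12 = 1.87/√12 = 0.5398 in
L_e = K·L = 0.7 × 214 = 149.8 in
λ = L_e / r_min = 149.80 / 0.5398 = 277

λ ≈ 277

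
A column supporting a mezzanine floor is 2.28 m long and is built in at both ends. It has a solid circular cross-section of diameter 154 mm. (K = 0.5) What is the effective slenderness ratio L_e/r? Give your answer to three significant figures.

I = πd⁴/64 = π×154⁴/64 = 2.761×10^7 mm⁴
A = 1.863×10^4 mm²;  r_min = √(I/A) = √(2.761×10^7/1.863×10^4) = 38.50 mm
L_e = K·L = 0.5 × 2.28 m = 1.140 m = 1140.0 mm
λ = L_e / r_min = 1140.0 / 38.50 = 29.6

λ ≈ 29.6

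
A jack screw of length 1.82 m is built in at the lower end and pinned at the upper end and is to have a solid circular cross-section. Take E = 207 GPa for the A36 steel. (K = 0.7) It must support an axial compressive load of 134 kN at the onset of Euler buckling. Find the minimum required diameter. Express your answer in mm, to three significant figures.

d ≈ 38.4 mm

L_e = K·L = 0.7 × 1.82 = 1.274 m
Required I = P_cr·L_e²/(π²E) = 1.340×10^5 × 1.274² / (π² × 2.07×10^11) = 1.065×10^-7 m⁴
I_req = 1.065×10^5 mm⁴
Solid circle: I = πd⁴/64  ⇒  d = (64I/π)^(1/4) = (64×1.065×10^5/π)^(1/4) = 38.4 mm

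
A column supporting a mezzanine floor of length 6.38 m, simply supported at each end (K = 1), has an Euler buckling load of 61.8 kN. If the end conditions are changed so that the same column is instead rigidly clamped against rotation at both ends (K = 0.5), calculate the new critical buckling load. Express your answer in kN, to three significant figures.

P_cr ≈ 247 kN

P_cr ∝ 1/K², so P_cr,new = P_cr,old × (K_old/K_new)² = 61.8 × (1/0.5)²
= 61.8 × 4.000 = 247 kN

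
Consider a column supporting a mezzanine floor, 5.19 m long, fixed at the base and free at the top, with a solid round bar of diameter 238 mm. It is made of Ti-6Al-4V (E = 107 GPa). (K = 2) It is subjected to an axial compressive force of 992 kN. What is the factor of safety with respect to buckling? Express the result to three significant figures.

n ≈ 1.56

I = πd⁴/64 = π×238⁴/64 = 1.575×10^8 mm⁴
I = 1.575×10^8 mm⁴ = 1.575×10^-4 m⁴
Effective length L_e = K·L = 2 × 5.19 = 10.38 m
P_cr = π²EI / L_e² = π² × 107×10⁹ × 1.575×10^-4 / 10.38² = 1.544×10^6 N
Factor of safety n = P_cr / P = 1543.7 / 992 = 1.56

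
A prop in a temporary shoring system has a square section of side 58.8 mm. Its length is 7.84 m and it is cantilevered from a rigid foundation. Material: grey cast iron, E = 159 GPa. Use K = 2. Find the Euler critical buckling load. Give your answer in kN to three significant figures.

P_cr ≈ 6.36 kN

I = a⁴/12 = 58.8⁴/12 = 9.962×10^5 mm⁴
I = 9.962×10^5 mm⁴ = 9.962×10^-7 m⁴
Effective length L_e = K·L = 2 × 7.84 = 15.68 m
P_cr = π²EI / L_e² = π² × 159×10⁹ × 9.962×10^-7 / 15.68² = 6.358×10^3 N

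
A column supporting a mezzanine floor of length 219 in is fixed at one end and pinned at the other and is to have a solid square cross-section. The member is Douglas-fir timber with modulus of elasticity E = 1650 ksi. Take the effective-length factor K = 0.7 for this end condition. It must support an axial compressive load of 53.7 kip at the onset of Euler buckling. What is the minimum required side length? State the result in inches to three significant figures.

L_e = K·L = 0.7 × 219 = 153.3 in
Required I = P_cr·L_e²/(π²E) = 5.370×10^4 × 153.3² / (π² × 1.65×10^6) = 77.50 in⁴
Solid square: I = a⁴/12  ⇒  a = (12I)^(1/4) = (12×77.50)^(1/4) = 5.52 in

a ≈ 5.52 in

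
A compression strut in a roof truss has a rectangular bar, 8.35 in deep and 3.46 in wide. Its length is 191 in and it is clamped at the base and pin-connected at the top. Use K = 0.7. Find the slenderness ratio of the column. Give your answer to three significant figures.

λ ≈ 134

For a rectangle r_min = b/√12 = 3.46/√12 = 0.9988 in
L_e = K·L = 0.7 × 191 = 133.7 in
λ = L_e / r_min = 133.70 / 0.9988 = 134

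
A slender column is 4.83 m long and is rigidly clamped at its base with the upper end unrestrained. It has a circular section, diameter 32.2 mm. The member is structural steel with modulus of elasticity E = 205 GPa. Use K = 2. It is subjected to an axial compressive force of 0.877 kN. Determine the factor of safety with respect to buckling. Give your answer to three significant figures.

n ≈ 1.30

I = πd⁴/64 = π×32.2⁴/64 = 5.277×10^4 mm⁴
I = 5.277×10^4 mm⁴ = 5.277×10^-8 m⁴
Effective length L_e = K·L = 2 × 4.83 = 9.660 m
P_cr = π²EI / L_e² = π² × 205×10⁹ × 5.277×10^-8 / 9.660² = 1.144×10^3 N
Factor of safety n = P_cr / P = 1.1442 / 0.877 = 1.30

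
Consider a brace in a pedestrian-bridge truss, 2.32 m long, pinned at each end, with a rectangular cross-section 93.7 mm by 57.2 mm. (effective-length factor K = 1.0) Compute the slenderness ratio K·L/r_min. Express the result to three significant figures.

λ ≈ 141

For a rectangle r_min = b/√12 = 57.2/√12 = 16.51 mm
L_e = K·L = 1 × 2.32 m = 2.320 m = 2320.0 mm
λ = L_e / r_min = 2320.0 / 16.51 = 141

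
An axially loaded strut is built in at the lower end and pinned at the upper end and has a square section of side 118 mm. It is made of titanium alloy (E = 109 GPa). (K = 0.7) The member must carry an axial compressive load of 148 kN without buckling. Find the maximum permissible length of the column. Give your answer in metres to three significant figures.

I = a⁴/12 = 118⁴/12 = 1.616×10^7 mm⁴
I = 1.616×10^-5 m⁴
At the buckling limit P_cr = P = 1.480×10^5 N
From P_cr = π²EI/(K·L)²:  L = (1/K)·√(π²EI/P_cr) = (1/0.7)·√(π²×1.09×10^11×1.616×10^-5/1.480×10^5)
L = 15.5 m

L_max ≈ 15.5 m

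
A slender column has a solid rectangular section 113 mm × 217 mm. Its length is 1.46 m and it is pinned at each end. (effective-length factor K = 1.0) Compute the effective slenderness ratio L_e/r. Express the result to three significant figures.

For a rectangle r_min = b/√12 = 113/√12 = 32.62 mm
L_e = K·L = 1 × 1.46 m = 1.460 m = 1460.0 mm
λ = L_e / r_min = 1460.0 / 32.62 = 44.8

λ ≈ 44.8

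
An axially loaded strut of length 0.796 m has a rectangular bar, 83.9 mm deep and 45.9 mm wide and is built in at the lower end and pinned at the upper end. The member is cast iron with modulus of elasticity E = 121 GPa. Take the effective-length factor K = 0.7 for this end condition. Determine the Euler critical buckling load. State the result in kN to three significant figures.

Buckling occurs about the weak axis: I_min = h·b³/12 with b = 45.9 mm (the shorter side).
I_min = 83.9×45.9³/12 = 6.761×10^5 mm⁴
I = 6.761×10^5 mm⁴ = 6.761×10^-7 m⁴
Effective length L_e = K·L = 0.7 × 0.796 = 0.5572 m
P_cr = π²EI / L_e² = π² × 121×10⁹ × 6.761×10^-7 / 0.5572² = 2.601×10^6 N

P_cr ≈ 2600 kN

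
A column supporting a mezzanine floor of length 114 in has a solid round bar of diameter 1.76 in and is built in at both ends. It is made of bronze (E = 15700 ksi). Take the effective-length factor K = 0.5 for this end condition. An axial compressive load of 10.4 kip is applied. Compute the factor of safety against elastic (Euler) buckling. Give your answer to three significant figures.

n ≈ 2.16

I = πd⁴/64 = π×1.76⁴/64 = 0.4710 in⁴
Effective length L_e = K·L = 0.5 × 114 = 57.00 in
P_cr = π²EI / L_e² = π² × 15700×10³ × 0.4710 / 57.00² = 2.246×10^4 lb
Factor of safety n = P_cr / P = 22.463 / 10.4 = 2.16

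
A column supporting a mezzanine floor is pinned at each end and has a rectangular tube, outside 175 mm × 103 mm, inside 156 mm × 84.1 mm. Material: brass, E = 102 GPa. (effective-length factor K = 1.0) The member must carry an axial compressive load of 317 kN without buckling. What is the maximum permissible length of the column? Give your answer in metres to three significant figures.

L_max ≈ 5.10 m

Weak-axis I_min = (h_o·b_o³ − h_i·b_i³)/12 with b_o = 103, b_i = 84.10 mm (shorter outer/inner sides).
I_min = (175×103³ − 156.0×84.10³)/12 = 8.203×10^6 mm⁴
I = 8.203×10^-6 m⁴
At the buckling limit P_cr = P = 3.170×10^5 N
From P_cr = π²EI/(K·L)²:  L = (1/K)·√(π²EI/P_cr) = (1/1)·√(π²×1.02×10^11×8.203×10^-6/3.170×10^5)
L = 5.10 m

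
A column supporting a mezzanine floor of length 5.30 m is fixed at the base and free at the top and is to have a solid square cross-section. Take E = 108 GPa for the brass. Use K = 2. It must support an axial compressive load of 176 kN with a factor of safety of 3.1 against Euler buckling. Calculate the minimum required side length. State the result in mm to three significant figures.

a ≈ 162 mm

Required P_cr = n·P = 3.1 × 176 = 545.6 kN
L_e = K·L = 2 × 5.30 = 10.60 m
Required I = P_cr·L_e²/(π²E) = 5.456×10^5 × 10.60² / (π² × 1.08×10^11) = 5.751×10^-5 m⁴
I_req = 5.751×10^7 mm⁴
Solid square: I = a⁴/12  ⇒  a = (12I)^(1/4) = (12×5.751×10^7)^(1/4) = 162 mm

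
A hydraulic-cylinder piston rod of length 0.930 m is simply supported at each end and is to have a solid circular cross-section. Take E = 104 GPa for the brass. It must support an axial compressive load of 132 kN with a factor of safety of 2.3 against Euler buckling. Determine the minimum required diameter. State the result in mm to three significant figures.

d ≈ 47.8 mm

Required P_cr = n·P = 2.3 × 132 = 303.6 kN
L_e = K·L = 1 × 0.930 = 0.9300 m
Required I = P_cr·L_e²/(π²E) = 3.036×10^5 × 0.9300² / (π² × 1.04×10^11) = 2.558×10^-7 m⁴
I_req = 2.558×10^5 mm⁴
Solid circle: I = πd⁴/64  ⇒  d = (64I/π)^(1/4) = (64×2.558×10^5/π)^(1/4) = 47.8 mm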